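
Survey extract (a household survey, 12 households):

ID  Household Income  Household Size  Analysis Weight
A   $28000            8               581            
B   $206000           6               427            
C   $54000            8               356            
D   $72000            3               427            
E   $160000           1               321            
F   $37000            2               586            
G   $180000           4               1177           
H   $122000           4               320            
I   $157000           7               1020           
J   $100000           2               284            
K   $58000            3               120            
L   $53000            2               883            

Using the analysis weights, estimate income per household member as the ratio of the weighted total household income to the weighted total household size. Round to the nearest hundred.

Σ wᵢ·y = 28000×581 + 206000×427 + 54000×356 + 72000×427 + 160000×321 + 37000×586 + 180000×1177 + 122000×320 + 157000×1020 + 100000×284 + 58000×120 + 53000×883
  = 720439000
Σ wᵢ·x = 28654
Ratio = 720439000 / 28654 = 25142.703

25100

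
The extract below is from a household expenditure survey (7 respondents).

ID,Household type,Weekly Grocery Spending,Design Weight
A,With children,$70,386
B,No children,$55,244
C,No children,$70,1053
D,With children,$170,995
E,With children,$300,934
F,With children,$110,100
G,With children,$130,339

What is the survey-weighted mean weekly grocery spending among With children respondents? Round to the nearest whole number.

With children rows: A, D, E, F, G
Weighted sum = 70×386 + 170×995 + 300×934 + 110×100 + 130×339
  = 531440
Sum of weights = 386 + 995 + 934 + 100 + 339 = 2754
Weighted mean = 531440 / 2754 = 192.97023

193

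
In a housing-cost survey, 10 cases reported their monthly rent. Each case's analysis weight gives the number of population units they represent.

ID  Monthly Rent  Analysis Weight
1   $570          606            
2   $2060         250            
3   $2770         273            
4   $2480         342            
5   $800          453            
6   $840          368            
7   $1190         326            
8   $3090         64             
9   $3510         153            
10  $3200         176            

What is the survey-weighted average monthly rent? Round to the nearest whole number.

Weighted sum = 570×606 + 2060×250 + 2770×273 + 2480×342 + 800×453 + 840×368 + 1190×326 + 3090×64 + 3510×153 + 3200×176
  = 345420 + 515000 + 756210 + 848160 + 362400 + 309120 + 387940 + 197760 + 537030 + 563200 = 4822240
Sum of weights = 606 + 250 + 273 + 342 + 453 + 368 + 326 + 64 + 153 + 176 = 3011
Weighted mean = 4822240 / 3011 = 1601.541

1602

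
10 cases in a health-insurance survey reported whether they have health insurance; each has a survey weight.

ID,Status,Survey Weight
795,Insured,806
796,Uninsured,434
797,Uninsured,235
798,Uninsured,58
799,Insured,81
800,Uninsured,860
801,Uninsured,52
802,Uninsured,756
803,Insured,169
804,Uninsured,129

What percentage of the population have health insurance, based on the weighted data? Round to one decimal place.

Sum of weights for 'Insured' = 806 + 81 + 169 = 1056
Total weight = 806 + 434 + 235 + 58 + 81 + 860 + 52 + 756 + 169 + 129 = 3580
Weighted proportion = 1056 / 3580 = 0.29497207 → 29.497207%

29.5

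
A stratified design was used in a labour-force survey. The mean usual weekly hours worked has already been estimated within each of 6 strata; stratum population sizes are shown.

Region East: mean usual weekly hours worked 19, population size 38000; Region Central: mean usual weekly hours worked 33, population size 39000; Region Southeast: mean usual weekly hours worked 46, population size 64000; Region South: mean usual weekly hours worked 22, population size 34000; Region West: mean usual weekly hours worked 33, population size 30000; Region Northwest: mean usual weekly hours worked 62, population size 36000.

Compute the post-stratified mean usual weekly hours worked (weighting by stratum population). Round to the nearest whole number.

37

Σ Nₕ·x̄ₕ = 19×38000 + 33×39000 + 46×64000 + 22×34000 + 33×30000 + 62×36000
  = 8923000
Σ Nₕ = 241000
Overall mean = 8923000 / 241000 = 37.024896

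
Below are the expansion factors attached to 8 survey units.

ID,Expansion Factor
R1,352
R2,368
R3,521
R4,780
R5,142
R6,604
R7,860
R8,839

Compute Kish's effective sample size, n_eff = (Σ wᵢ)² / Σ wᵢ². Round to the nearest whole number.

7

Σ wᵢ = 352 + 368 + 521 + 780 + 142 + 604 + 860 + 839 = 4466
Σ wᵢ² = 123904 + 135424 + 271441 + 608400 + 20164 + 364816 + 739600 + 703921 = 2967670
n_eff = 4466² / 2967670 = 19945156 / 2967670 = 6.7208133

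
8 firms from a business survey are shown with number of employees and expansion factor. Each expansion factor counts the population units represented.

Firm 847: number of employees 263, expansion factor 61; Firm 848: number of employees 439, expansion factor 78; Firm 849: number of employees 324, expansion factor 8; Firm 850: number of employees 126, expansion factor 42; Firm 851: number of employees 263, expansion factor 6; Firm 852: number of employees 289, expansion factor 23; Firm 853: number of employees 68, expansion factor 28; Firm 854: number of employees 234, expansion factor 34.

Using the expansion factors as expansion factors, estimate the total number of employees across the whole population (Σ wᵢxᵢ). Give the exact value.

Weighted total = 263×61 + 439×78 + 324×8 + 126×42 + 263×6 + 289×23 + 68×28 + 234×34
  = 16043 + 34242 + 2592 + 5292 + 1578 + 6647 + 1904 + 7956 = 76254

76254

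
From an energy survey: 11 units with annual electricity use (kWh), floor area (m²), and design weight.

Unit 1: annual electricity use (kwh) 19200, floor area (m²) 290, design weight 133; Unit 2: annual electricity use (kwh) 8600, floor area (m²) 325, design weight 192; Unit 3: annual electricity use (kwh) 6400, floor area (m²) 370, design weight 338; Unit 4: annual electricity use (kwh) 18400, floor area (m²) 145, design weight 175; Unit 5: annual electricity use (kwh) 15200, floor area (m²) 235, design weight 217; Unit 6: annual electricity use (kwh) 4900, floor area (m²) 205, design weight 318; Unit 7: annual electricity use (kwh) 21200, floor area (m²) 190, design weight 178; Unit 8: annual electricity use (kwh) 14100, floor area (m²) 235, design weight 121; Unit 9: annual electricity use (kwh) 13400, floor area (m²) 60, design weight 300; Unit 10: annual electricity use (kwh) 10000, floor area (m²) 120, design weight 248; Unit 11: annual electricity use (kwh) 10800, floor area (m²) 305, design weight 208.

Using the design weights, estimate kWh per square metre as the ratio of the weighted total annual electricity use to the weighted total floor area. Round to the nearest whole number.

53

Σ wᵢ·y = 19200×133 + 8600×192 + 6400×338 + 18400×175 + 15200×217 + 4900×318 + 21200×178 + 14100×121 + 13400×300 + 10000×248 + 10800×208
  = 28670700
Σ wᵢ·x = 541045
Ratio = 28670700 / 541045 = 52.991341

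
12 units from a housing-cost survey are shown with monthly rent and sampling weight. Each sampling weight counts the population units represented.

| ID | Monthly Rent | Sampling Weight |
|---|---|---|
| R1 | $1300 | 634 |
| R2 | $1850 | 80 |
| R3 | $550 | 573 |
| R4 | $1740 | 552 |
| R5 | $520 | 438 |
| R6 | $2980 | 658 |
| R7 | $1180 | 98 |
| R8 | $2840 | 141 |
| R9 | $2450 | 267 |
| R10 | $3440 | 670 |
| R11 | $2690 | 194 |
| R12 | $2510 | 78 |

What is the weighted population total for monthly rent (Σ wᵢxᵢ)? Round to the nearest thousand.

8629000

Weighted total = 1300×634 + 1850×80 + 550×573 + 1740×552 + 520×438 + 2980×658 + 1180×98 + 2840×141 + 2450×267 + 3440×670 + 2690×194 + 2510×78
  = 8629100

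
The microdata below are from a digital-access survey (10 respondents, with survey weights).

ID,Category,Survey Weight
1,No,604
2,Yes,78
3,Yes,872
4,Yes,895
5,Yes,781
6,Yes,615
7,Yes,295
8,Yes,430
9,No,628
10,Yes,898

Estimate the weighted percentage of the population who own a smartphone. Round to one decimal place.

79.8

Sum of weights for 'Yes' = 78 + 872 + 895 + 781 + 615 + 295 + 430 + 898 = 4864
Total weight = 6096
Weighted proportion = 4864 / 6096 = 0.79790026 → 79.790026%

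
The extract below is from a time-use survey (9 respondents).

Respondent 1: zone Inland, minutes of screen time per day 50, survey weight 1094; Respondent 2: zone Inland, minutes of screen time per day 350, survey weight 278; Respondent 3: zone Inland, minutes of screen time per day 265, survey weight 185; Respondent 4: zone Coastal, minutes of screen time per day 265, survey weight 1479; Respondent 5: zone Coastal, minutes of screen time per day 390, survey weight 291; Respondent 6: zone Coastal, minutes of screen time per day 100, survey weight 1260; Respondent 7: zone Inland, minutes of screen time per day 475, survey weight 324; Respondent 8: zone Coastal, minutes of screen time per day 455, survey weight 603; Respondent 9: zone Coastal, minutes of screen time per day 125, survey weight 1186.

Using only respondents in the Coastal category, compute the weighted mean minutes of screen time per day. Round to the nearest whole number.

219

Coastal rows: 4, 5, 6, 8, 9
Weighted sum = 265×1479 + 390×291 + 100×1260 + 455×603 + 125×1186
  = 391935 + 113490 + 126000 + 274365 + 148250 = 1054040
Sum of weights = 4819
Weighted mean = 1054040 / 4819 = 218.72588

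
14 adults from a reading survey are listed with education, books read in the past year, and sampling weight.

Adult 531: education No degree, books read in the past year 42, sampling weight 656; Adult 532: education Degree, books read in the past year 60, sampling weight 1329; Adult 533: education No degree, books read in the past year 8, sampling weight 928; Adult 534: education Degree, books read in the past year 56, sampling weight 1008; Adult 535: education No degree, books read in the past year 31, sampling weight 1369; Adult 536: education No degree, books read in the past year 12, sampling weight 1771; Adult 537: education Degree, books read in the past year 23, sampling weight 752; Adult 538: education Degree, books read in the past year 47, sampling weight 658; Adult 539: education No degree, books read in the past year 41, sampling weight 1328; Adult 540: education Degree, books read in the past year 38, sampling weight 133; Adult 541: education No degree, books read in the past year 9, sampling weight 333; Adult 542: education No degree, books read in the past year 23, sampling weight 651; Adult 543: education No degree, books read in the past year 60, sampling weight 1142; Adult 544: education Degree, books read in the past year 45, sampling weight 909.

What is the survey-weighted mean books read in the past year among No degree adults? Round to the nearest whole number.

29

No degree rows: 531, 533, 535, 536, 539, 541, 542, 543
Weighted sum = 42×656 + 8×928 + 31×1369 + 12×1771 + 41×1328 + 9×333 + 23×651 + 60×1142
  = 239605
Sum of weights = 656 + 928 + 1369 + 1771 + 1328 + 333 + 651 + 1142 = 8178
Weighted mean = 239605 / 8178 = 29.298728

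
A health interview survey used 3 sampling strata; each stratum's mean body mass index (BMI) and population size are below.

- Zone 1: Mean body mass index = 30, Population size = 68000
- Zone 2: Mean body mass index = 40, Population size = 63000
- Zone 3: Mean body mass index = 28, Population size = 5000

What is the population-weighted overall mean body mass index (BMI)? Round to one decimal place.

34.6

Σ Nₕ·x̄ₕ = 4700000
Σ Nₕ = 136000
Overall mean = 4700000 / 136000 = 34.558824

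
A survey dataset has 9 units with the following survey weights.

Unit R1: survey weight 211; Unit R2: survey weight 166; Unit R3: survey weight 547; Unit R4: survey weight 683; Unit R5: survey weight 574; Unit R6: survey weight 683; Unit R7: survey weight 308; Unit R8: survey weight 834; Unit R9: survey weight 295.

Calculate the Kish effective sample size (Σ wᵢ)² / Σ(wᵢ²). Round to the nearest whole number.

Σ wᵢ = 211 + 166 + 547 + 683 + 574 + 683 + 308 + 834 + 295 = 4301
Σ wᵢ² = 44521 + 27556 + 299209 + 466489 + 329476 + 466489 + 94864 + 695556 + 87025 = 2511185
n_eff = 4301² / 2511185 = 18498601 / 2511185 = 7.3664828

7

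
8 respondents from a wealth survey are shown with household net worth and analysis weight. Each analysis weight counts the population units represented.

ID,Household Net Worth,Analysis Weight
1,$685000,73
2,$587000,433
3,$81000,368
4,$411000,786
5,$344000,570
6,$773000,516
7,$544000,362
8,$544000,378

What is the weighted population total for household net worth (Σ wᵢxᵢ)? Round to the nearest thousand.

1654538000

Weighted total = 685000×73 + 587000×433 + 81000×368 + 411000×786 + 344000×570 + 773000×516 + 544000×362 + 544000×378
  = 50005000 + 254171000 + 29808000 + 323046000 + 196080000 + 398868000 + 196928000 + 205632000 = 1654538000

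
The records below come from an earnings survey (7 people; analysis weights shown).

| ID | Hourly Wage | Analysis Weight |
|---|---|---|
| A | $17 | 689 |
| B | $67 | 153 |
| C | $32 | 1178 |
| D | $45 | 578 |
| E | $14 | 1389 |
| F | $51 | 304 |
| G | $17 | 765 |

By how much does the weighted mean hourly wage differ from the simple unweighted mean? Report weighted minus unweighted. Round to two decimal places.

Unweighted sum = 17 + 67 + 32 + 45 + 14 + 51 + 17 = 243
Unweighted mean = 243 / 7 = 34.714286
Weighted sum = 17×689 + 67×153 + 32×1178 + 45×578 + 14×1389 + 51×304 + 17×765
  = 133625
Sum of weights = 689 + 153 + 1178 + 578 + 1389 + 304 + 765 = 5056
Weighted mean = 133625 / 5056 = 26.428995
Difference (weighted minus unweighted) = -8.2852905

-8.29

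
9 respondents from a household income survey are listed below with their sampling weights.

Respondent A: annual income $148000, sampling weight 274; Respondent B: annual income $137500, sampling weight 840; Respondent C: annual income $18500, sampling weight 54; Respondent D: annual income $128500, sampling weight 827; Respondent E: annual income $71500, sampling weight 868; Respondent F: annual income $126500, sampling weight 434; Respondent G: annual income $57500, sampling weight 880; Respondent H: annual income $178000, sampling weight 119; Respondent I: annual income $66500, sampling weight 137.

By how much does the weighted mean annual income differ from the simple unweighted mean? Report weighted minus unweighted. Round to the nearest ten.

420

Unweighted sum = 148000 + 137500 + 18500 + 128500 + 71500 + 126500 + 57500 + 178000 + 66500 = 932500
Unweighted mean = 932500 / 9 = 103611.11
Weighted sum = 148000×274 + 137500×840 + 18500×54 + 128500×827 + 71500×868 + 126500×434 + 57500×880 + 178000×119 + 66500×137
  = 40552000 + 115500000 + 999000 + 106269500 + 62062000 + 54901000 + 50600000 + 21182000 + 9110500 = 461176000
Sum of weights = 274 + 840 + 54 + 827 + 868 + 434 + 880 + 119 + 137 = 4433
Weighted mean = 461176000 / 4433 = 104032.48
Difference (weighted minus unweighted) = 421.37253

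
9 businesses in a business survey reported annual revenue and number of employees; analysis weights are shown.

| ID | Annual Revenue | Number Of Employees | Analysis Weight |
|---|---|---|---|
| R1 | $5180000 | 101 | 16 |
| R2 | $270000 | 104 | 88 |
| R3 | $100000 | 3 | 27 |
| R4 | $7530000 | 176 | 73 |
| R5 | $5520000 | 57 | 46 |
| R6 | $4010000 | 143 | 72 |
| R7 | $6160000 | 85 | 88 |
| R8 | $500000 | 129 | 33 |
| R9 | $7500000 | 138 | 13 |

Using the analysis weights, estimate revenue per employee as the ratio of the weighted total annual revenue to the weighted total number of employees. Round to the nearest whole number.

Σ wᵢ·y = 1857750000
Σ wᵢ·x = 101×16 + 104×88 + 3×27 + 176×73 + 57×46 + 143×72 + 85×88 + 129×33 + 138×13
  = 1616 + 9152 + 81 + 12848 + 2622 + 10296 + 7480 + 4257 + 1794 = 50146
Ratio = 1857750000 / 50146 = 37046.823

37047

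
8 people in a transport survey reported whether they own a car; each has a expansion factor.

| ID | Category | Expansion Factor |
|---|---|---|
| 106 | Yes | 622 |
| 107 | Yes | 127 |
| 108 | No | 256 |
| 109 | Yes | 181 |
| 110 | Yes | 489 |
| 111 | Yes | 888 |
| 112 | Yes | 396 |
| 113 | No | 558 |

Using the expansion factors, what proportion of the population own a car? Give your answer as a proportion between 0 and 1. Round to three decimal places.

0.769

Sum of weights for 'Yes' = 622 + 127 + 181 + 489 + 888 + 396 = 2703
Total weight = 3517
Weighted proportion = 2703 / 3517 = 0.76855274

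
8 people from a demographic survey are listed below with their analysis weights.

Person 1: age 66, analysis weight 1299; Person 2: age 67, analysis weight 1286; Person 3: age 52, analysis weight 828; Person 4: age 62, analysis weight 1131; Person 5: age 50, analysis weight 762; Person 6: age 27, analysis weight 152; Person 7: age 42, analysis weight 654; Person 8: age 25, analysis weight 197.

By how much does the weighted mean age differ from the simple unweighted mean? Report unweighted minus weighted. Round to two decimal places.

Unweighted sum = 66 + 67 + 52 + 62 + 50 + 27 + 42 + 25 = 391
Unweighted mean = 391 / 8 = 48.875
Weighted sum = 66×1299 + 67×1286 + 52×828 + 62×1131 + 50×762 + 27×152 + 42×654 + 25×197
  = 85734 + 86162 + 43056 + 70122 + 38100 + 4104 + 27468 + 4925 = 359671
Sum of weights = 1299 + 1286 + 828 + 1131 + 762 + 152 + 654 + 197 = 6309
Weighted mean = 359671 / 6309 = 57.009193
Difference (unweighted minus weighted) = -8.1341932

-8.13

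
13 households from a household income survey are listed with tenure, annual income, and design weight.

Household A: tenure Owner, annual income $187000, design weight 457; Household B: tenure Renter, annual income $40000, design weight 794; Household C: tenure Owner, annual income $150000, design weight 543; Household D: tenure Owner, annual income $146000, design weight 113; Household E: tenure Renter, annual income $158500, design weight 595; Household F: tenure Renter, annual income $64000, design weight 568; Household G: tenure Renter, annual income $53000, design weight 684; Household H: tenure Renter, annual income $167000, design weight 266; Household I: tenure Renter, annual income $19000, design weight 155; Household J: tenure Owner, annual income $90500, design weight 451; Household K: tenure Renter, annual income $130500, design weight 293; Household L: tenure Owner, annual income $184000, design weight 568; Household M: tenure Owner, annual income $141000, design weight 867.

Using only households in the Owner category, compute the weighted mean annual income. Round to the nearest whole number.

Owner rows: A, C, D, J, L, M
Weighted sum = 450981500
Sum of weights = 2999
Weighted mean = 450981500 / 2999 = 150377.29

150377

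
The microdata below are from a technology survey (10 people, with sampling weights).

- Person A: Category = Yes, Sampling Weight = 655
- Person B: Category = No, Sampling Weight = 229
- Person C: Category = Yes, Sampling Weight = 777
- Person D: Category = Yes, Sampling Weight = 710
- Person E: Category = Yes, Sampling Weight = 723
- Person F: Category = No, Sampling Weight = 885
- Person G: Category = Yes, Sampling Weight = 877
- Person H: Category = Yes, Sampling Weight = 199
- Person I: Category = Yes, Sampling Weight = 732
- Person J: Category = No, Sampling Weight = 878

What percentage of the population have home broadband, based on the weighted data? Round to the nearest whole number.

Sum of weights for 'Yes' = 655 + 777 + 710 + 723 + 877 + 199 + 732 = 4673
Total weight = 655 + 229 + 777 + 710 + 723 + 885 + 877 + 199 + 732 + 878 = 6665
Weighted proportion = 4673 / 6665 = 0.70112528 → 70.112528%

70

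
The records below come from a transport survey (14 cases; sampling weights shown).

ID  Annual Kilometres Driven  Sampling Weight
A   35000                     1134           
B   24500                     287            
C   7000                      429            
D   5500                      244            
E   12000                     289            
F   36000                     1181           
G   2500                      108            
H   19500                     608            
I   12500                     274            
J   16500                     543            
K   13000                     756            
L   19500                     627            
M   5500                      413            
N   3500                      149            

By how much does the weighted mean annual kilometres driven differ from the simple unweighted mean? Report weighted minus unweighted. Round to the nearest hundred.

Unweighted sum = 212500
Unweighted mean = 212500 / 14 = 15178.571
Weighted sum = 146408500
Sum of weights = 7042
Weighted mean = 146408500 / 7042 = 20790.755
Difference (weighted minus unweighted) = 5612.184

5600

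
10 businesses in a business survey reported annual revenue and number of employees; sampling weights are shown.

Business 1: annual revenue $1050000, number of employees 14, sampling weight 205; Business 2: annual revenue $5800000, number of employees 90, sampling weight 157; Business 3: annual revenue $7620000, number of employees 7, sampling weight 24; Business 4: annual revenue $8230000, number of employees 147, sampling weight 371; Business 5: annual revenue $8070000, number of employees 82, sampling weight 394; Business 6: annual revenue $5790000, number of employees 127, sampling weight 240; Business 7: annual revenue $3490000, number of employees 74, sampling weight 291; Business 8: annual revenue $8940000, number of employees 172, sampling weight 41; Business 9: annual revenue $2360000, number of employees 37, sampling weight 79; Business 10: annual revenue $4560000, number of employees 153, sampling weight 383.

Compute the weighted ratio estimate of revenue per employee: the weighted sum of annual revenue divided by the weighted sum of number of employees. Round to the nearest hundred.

54500

Σ wᵢ·y = 1050000×205 + 5800000×157 + 7620000×24 + 8230000×371 + 8070000×394 + 5790000×240 + 3490000×291 + 8940000×41 + 2360000×79 + 4560000×383
  = 215250000 + 910600000 + 182880000 + 3053330000 + 3179580000 + 1389600000 + 1015590000 + 366540000 + 186440000 + 1746480000 = 12246290000
Σ wᵢ·x = 14×205 + 90×157 + 7×24 + 147×371 + 82×394 + 127×240 + 74×291 + 172×41 + 37×79 + 153×383
  = 2870 + 14130 + 168 + 54537 + 32308 + 30480 + 21534 + 7052 + 2923 + 58599 = 224601
Ratio = 12246290000 / 224601 = 54524.646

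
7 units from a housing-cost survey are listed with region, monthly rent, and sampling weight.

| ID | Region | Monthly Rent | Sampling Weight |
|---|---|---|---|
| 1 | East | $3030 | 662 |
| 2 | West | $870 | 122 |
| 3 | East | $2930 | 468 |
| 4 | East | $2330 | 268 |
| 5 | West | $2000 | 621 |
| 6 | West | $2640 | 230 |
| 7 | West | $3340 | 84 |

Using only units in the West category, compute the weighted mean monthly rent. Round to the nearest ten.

2120

West rows: 2, 5, 6, 7
Weighted sum = 870×122 + 2000×621 + 2640×230 + 3340×84
  = 106140 + 1242000 + 607200 + 280560 = 2235900
Sum of weights = 122 + 621 + 230 + 84 = 1057
Weighted mean = 2235900 / 1057 = 2115.3264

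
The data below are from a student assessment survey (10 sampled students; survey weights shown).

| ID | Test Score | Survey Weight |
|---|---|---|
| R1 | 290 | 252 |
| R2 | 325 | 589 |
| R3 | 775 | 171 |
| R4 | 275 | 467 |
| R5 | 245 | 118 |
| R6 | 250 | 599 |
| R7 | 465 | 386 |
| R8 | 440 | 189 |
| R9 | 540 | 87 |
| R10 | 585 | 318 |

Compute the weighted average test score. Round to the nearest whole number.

Weighted sum = 290×252 + 325×589 + 775×171 + 275×467 + 245×118 + 250×599 + 465×386 + 440×189 + 540×87 + 585×318
  = 73080 + 191425 + 132525 + 128425 + 28910 + 149750 + 179490 + 83160 + 46980 + 186030 = 1199775
Sum of weights = 3176
Weighted mean = 1199775 / 3176 = 377.76291

378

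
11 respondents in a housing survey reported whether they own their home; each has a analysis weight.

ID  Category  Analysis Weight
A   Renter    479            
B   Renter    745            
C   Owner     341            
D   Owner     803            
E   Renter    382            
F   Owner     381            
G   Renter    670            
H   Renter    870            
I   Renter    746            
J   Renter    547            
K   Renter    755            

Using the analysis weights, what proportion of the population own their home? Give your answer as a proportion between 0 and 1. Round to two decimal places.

0.23

Sum of weights for 'Owner' = 341 + 803 + 381 = 1525
Total weight = 479 + 745 + 341 + 803 + 382 + 381 + 670 + 870 + 746 + 547 + 755 = 6719
Weighted proportion = 1525 / 6719 = 0.2269683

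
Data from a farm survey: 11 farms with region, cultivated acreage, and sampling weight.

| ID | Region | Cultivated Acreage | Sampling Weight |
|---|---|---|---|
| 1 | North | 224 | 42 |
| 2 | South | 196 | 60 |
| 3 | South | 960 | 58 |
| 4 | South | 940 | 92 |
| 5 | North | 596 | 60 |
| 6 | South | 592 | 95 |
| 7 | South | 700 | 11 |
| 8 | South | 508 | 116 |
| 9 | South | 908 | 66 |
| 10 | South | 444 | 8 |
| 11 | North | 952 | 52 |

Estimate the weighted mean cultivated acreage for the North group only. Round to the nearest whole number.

North rows: 1, 5, 11
Weighted sum = 94672
Sum of weights = 154
Weighted mean = 94672 / 154 = 614.75325

615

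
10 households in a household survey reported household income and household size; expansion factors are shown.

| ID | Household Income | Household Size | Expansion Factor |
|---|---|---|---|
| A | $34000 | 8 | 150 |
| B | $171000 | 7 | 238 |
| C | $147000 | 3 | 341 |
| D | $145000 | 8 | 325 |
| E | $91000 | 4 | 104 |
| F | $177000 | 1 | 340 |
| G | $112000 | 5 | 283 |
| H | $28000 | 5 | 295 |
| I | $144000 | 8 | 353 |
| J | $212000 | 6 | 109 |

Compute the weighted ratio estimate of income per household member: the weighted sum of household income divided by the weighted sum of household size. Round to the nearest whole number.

23991

Σ wᵢ·y = 34000×150 + 171000×238 + 147000×341 + 145000×325 + 91000×104 + 177000×340 + 112000×283 + 28000×295 + 144000×353 + 212000×109
  = 5100000 + 40698000 + 50127000 + 47125000 + 9464000 + 60180000 + 31696000 + 8260000 + 50832000 + 23108000 = 326590000
Σ wᵢ·x = 8×150 + 7×238 + 3×341 + 8×325 + 4×104 + 1×340 + 5×283 + 5×295 + 8×353 + 6×109
  = 1200 + 1666 + 1023 + 2600 + 416 + 340 + 1415 + 1475 + 2824 + 654 = 13613
Ratio = 326590000 / 13613 = 23991.038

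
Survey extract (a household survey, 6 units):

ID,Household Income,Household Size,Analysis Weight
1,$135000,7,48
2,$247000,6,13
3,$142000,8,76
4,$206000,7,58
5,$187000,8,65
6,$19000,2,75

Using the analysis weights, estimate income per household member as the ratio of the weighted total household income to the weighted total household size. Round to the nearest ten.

21930

Σ wᵢ·y = 135000×48 + 247000×13 + 142000×76 + 206000×58 + 187000×65 + 19000×75
  = 6480000 + 3211000 + 10792000 + 11948000 + 12155000 + 1425000 = 46011000
Σ wᵢ·x = 2098
Ratio = 46011000 / 2098 = 21930.887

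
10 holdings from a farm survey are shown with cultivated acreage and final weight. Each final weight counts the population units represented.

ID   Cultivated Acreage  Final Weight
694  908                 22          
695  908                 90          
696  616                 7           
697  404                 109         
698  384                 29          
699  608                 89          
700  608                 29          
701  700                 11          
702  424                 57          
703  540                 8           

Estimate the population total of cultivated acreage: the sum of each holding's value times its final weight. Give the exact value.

269112

Weighted total = 908×22 + 908×90 + 616×7 + 404×109 + 384×29 + 608×89 + 608×29 + 700×11 + 424×57 + 540×8
  = 19976 + 81720 + 4312 + 44036 + 11136 + 54112 + 17632 + 7700 + 24168 + 4320 = 269112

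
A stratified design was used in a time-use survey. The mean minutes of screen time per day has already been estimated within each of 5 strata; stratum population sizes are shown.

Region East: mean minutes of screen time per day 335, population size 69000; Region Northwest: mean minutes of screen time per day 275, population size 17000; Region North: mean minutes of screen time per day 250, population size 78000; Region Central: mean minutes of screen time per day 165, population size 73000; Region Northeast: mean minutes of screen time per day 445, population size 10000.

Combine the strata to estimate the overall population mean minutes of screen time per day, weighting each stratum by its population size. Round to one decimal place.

258.2

Σ Nₕ·x̄ₕ = 63785000
Σ Nₕ = 69000 + 17000 + 78000 + 73000 + 10000 = 247000
Overall mean = 63785000 / 247000 = 258.23887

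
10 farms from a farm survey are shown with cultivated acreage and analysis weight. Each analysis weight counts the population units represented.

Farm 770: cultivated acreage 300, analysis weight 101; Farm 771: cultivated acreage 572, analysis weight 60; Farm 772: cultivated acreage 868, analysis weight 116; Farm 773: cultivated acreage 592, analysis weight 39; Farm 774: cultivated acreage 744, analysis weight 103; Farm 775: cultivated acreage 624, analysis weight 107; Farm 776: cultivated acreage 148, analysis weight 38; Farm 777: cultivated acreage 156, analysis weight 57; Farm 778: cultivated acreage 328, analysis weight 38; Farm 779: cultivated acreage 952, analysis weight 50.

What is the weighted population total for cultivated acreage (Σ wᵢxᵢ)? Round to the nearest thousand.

Weighted total = 300×101 + 572×60 + 868×116 + 592×39 + 744×103 + 624×107 + 148×38 + 156×57 + 328×38 + 952×50
  = 406376

406000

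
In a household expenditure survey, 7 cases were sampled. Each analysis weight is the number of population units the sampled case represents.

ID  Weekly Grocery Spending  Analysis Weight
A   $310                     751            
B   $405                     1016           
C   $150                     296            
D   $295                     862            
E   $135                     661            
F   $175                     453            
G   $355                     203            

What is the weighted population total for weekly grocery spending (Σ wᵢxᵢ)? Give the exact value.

1183555

Weighted total = 1183555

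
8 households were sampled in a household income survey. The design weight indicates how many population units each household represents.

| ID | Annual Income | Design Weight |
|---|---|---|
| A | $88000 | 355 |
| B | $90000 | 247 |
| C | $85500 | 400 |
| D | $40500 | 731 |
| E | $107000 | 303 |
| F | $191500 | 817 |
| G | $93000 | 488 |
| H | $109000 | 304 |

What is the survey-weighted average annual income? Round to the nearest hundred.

Weighted sum = 88000×355 + 90000×247 + 85500×400 + 40500×731 + 107000×303 + 191500×817 + 93000×488 + 109000×304
  = 384672000
Sum of weights = 355 + 247 + 400 + 731 + 303 + 817 + 488 + 304 = 3645
Weighted mean = 384672000 / 3645 = 105534.16

105500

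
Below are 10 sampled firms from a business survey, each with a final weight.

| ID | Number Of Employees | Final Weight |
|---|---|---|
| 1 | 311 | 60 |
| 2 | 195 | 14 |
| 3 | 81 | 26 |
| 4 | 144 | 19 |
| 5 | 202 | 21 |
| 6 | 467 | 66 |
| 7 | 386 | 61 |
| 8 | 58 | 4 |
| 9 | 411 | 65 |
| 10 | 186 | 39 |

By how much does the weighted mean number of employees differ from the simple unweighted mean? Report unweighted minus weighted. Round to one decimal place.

Unweighted sum = 311 + 195 + 81 + 144 + 202 + 467 + 386 + 58 + 411 + 186 = 2441
Unweighted mean = 2441 / 10 = 244.1
Weighted sum = 311×60 + 195×14 + 81×26 + 144×19 + 202×21 + 467×66 + 386×61 + 58×4 + 411×65 + 186×39
  = 119043
Sum of weights = 60 + 14 + 26 + 19 + 21 + 66 + 61 + 4 + 65 + 39 = 375
Weighted mean = 119043 / 375 = 317.448
Difference (unweighted minus weighted) = -73.348

-73.3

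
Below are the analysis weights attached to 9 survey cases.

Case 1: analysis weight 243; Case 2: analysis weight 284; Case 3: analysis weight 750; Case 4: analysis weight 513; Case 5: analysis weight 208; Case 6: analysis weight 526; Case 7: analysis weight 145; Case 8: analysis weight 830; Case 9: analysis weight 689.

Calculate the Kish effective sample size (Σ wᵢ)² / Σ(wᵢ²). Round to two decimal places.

7.10

Σ wᵢ = 243 + 284 + 750 + 513 + 208 + 526 + 145 + 830 + 689 = 4188
Σ wᵢ² = 59049 + 80656 + 562500 + 263169 + 43264 + 276676 + 21025 + 688900 + 474721 = 2469960
n_eff = 4188² / 2469960 = 17539344 / 2469960 = 7.101064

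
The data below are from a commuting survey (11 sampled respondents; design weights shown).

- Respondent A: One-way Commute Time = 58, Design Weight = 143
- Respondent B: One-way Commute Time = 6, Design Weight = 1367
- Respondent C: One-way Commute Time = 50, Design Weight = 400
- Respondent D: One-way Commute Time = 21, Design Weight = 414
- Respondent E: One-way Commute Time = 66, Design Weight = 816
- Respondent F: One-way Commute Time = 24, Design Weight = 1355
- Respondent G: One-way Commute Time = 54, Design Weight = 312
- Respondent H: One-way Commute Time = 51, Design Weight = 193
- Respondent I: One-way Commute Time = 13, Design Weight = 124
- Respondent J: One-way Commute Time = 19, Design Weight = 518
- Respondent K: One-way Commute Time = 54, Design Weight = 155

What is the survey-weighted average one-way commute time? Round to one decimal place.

Weighted sum = 58×143 + 6×1367 + 50×400 + 21×414 + 66×816 + 24×1355 + 54×312 + 51×193 + 13×124 + 19×518 + 54×155
  = 178081
Sum of weights = 143 + 1367 + 400 + 414 + 816 + 1355 + 312 + 193 + 124 + 518 + 155 = 5797
Weighted mean = 178081 / 5797 = 30.71951

30.7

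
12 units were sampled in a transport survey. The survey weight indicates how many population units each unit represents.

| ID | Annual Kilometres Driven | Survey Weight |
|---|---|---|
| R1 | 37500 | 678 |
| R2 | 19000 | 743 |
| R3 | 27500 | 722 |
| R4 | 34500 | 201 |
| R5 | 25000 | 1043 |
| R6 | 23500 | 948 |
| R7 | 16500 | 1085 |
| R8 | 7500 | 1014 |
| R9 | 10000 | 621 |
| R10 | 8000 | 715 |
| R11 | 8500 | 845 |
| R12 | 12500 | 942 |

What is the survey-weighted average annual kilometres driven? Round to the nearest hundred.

17900

Weighted sum = 37500×678 + 19000×743 + 27500×722 + 34500×201 + 25000×1043 + 23500×948 + 16500×1085 + 7500×1014 + 10000×621 + 8000×715 + 8500×845 + 12500×942
  = 171079500
Sum of weights = 9557
Weighted mean = 171079500 / 9557 = 17900.963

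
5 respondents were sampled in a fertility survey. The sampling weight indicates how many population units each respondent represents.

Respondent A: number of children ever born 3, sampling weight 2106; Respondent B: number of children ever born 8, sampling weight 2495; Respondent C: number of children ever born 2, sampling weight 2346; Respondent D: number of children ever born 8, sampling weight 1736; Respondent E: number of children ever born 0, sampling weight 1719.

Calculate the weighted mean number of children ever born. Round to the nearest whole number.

4

Weighted sum = 44858
Sum of weights = 2106 + 2495 + 2346 + 1736 + 1719 = 10402
Weighted mean = 44858 / 10402 = 4.3124399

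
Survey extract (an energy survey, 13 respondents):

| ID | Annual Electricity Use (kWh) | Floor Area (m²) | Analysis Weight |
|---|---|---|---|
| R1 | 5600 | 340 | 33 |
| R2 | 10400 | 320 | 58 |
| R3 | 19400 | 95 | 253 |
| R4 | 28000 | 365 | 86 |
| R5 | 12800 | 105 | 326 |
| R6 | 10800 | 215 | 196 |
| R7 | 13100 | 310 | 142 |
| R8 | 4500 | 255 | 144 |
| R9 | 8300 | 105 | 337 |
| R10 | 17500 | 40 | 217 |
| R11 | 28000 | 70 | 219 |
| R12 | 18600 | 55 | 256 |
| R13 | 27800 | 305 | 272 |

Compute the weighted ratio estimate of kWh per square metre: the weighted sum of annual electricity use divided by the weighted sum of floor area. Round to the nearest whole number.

105

Σ wᵢ·y = 41951800
Σ wᵢ·x = 398750
Ratio = 41951800 / 398750 = 105.20828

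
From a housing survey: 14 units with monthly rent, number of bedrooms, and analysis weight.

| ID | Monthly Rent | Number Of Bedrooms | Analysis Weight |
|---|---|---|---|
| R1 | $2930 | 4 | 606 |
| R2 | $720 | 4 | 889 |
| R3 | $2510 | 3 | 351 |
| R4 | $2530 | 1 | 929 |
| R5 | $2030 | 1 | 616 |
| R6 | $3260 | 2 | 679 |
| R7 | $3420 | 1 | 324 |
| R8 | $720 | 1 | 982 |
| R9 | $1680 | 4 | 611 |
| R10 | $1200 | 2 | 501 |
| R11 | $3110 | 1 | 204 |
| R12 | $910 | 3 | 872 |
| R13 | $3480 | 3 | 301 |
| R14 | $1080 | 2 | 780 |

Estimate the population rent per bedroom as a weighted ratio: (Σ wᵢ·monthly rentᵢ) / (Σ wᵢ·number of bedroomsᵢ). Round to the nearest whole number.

Σ wᵢ·y = 15871700
Σ wᵢ·x = 19971
Ratio = 15871700 / 19971 = 794.73737

795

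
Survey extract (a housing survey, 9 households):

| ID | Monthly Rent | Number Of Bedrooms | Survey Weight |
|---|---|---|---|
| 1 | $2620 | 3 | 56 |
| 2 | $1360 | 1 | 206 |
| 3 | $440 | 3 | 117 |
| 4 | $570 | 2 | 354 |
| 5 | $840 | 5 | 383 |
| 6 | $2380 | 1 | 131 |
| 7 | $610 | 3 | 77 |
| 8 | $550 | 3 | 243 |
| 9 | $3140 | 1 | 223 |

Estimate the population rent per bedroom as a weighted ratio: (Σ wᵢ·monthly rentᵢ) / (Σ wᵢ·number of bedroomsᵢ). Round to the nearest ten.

Σ wᵢ·y = 2620×56 + 1360×206 + 440×117 + 570×354 + 840×383 + 2380×131 + 610×77 + 550×243 + 3140×223
  = 146720 + 280160 + 51480 + 201780 + 321720 + 311780 + 46970 + 133650 + 700220 = 2194480
Σ wᵢ·x = 3×56 + 1×206 + 3×117 + 2×354 + 5×383 + 1×131 + 3×77 + 3×243 + 1×223
  = 168 + 206 + 351 + 708 + 1915 + 131 + 231 + 729 + 223 = 4662
Ratio = 2194480 / 4662 = 470.71643

470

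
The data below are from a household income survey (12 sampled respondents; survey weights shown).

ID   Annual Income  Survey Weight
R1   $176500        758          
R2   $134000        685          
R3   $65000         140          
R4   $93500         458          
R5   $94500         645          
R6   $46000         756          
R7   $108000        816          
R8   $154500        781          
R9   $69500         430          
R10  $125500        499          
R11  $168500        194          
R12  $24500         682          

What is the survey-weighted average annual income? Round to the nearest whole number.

105776

Weighted sum = 176500×758 + 134000×685 + 65000×140 + 93500×458 + 94500×645 + 46000×756 + 108000×816 + 154500×781 + 69500×430 + 125500×499 + 168500×194 + 24500×682
  = 723928500
Sum of weights = 6844
Weighted mean = 723928500 / 6844 = 105775.64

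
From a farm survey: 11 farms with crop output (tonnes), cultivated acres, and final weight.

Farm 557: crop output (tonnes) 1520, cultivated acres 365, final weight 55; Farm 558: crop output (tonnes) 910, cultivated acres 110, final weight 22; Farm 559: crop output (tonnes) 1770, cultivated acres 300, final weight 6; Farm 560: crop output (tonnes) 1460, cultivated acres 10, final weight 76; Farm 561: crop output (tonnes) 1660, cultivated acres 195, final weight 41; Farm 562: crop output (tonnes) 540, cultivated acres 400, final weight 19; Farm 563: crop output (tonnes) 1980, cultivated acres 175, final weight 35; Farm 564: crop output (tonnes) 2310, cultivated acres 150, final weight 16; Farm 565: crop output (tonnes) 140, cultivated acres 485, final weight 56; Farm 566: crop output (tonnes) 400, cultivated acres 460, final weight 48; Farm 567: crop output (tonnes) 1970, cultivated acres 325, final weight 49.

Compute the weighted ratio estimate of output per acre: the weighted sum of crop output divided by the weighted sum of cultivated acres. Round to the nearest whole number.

5

Σ wᵢ·y = 1520×55 + 910×22 + 1770×6 + 1460×76 + 1660×41 + 540×19 + 1980×35 + 2310×16 + 140×56 + 400×48 + 1970×49
  = 83600 + 20020 + 10620 + 110960 + 68060 + 10260 + 69300 + 36960 + 7840 + 19200 + 96530 = 533350
Σ wᵢ·x = 365×55 + 110×22 + 300×6 + 10×76 + 195×41 + 400×19 + 175×35 + 150×16 + 485×56 + 460×48 + 325×49
  = 114340
Ratio = 533350 / 114340 = 4.6645968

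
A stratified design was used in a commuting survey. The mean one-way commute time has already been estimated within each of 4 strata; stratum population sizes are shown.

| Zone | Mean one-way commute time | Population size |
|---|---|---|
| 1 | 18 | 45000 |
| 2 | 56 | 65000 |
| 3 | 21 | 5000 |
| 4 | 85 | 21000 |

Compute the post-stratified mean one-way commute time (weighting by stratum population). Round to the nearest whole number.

Σ Nₕ·x̄ₕ = 18×45000 + 56×65000 + 21×5000 + 85×21000
  = 6340000
Σ Nₕ = 45000 + 65000 + 5000 + 21000 = 136000
Overall mean = 6340000 / 136000 = 46.617647

47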